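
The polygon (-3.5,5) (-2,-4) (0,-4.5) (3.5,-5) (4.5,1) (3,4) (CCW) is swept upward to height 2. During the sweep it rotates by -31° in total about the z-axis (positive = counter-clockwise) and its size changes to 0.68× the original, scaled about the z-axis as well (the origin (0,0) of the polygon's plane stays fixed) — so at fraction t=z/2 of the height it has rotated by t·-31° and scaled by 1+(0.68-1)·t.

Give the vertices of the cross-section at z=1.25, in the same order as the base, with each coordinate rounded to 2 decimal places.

Cross-section at z=1.25: (-1.31,4.70) (-2.57,-2.49) (-1.19,-3.40) (1.31,-4.70) (3.66,-0.44) (3.33,2.22)

t = z/height = 1.25/2 = 0.625
s = 1 + (scale-1)·z/height = 1 + (0.68-1)·1.25/2 = 0.800000
θ = twist·z/height = -31°·1.25/2 = -19.3750° = -0.338158 rad
cos θ = 0.943368, sin θ = -0.331750 (intermediates below are computed at full precision and shown rounded to 5 d.p.)
v1: (-3.5,5) → rotate → (-1.64304,5.87796) → ×s → (-1.31443,4.70237) → (-1.31,4.70)
v2: (-2,-4) → rotate → (-3.21373,-3.10997) → ×s → (-2.57099,-2.48798) → (-2.57,-2.49)
v3: (0,-4.5) → rotate → (-1.49287,-4.24515) → ×s → (-1.19430,-3.39612) → (-1.19,-3.40)
v4: (3.5,-5) → rotate → (1.64304,-5.87796) → ×s → (1.31443,-4.70237) → (1.31,-4.70)
v5: (4.5,1) → rotate → (4.57690,-0.54951) → ×s → (3.66152,-0.43960) → (3.66,-0.44)
v6: (3,4) → rotate → (4.15710,2.77822) → ×s → (3.32568,2.22258) → (3.33,2.22)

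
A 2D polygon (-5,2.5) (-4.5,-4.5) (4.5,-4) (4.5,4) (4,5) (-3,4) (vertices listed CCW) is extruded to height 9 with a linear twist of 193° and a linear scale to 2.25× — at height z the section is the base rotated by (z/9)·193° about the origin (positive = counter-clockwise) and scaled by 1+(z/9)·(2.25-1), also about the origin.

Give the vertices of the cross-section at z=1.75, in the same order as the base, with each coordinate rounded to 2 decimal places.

Cross-section at z=1.75: (-6.82,-1.32) (-1.03,-7.84) (7.46,-0.54) (1.41,7.35) (0.16,7.96) (-5.99,1.67)

t = z/height = 1.75/9 = 0.194444
s = 1 + (scale-1)·z/height = 1 + (2.25-1)·1.75/9 = 1.243056
θ = twist·z/height = 193°·1.75/9 = 37.5278° = 0.654983 rad
cos θ = 0.793058, sin θ = 0.609146 (intermediates below are computed at full precision and shown rounded to 5 d.p.)
v1: (-5,2.5) → rotate → (-5.48816,-1.06308) → ×s → (-6.82208,-1.32147) → (-6.82,-1.32)
v2: (-4.5,-4.5) → rotate → (-0.82760,-6.30992) → ×s → (-1.02876,-7.84358) → (-1.03,-7.84)
v3: (4.5,-4) → rotate → (6.00535,-0.43108) → ×s → (7.46498,-0.53585) → (7.46,-0.54)
v4: (4.5,4) → rotate → (1.13218,5.91339) → ×s → (1.40736,7.35067) → (1.41,7.35)
v5: (4,5) → rotate → (0.12650,6.40187) → ×s → (0.15725,7.95789) → (0.16,7.96)
v6: (-3,4) → rotate → (-4.81576,1.34479) → ×s → (-5.98626,1.67165) → (-5.99,1.67)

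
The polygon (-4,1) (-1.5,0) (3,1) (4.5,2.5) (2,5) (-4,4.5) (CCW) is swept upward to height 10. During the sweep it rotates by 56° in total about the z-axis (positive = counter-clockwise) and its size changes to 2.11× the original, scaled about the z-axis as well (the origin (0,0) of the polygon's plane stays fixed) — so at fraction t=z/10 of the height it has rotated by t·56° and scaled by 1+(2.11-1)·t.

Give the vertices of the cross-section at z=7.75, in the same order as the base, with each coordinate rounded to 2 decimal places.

Cross-section at z=7.75: (-6.68,-3.76) (-2.03,-1.92) (2.78,5.19) (2.89,9.13) (-3.69,9.31) (-11.16,0.97)

t = z/height = 7.75/10 = 0.775
s = 1 + (scale-1)·z/height = 1 + (2.11-1)·7.75/10 = 1.860250
θ = twist·z/height = 56°·7.75/10 = 43.4000° = 0.757473 rad
cos θ = 0.726575, sin θ = 0.687088 (intermediates below are computed at full precision and shown rounded to 5 d.p.)
v1: (-4,1) → rotate → (-3.59339,-2.02178) → ×s → (-6.68460,-3.76101) → (-6.68,-3.76)
v2: (-1.5,0) → rotate → (-1.08986,-1.03063) → ×s → (-2.02742,-1.91723) → (-2.03,-1.92)
v3: (3,1) → rotate → (1.49264,2.78784) → ×s → (2.77668,5.18607) → (2.78,5.19)
v4: (4.5,2.5) → rotate → (1.55187,4.90833) → ×s → (2.88686,9.13072) → (2.89,9.13)
v5: (2,5) → rotate → (-1.98229,5.00705) → ×s → (-3.68755,9.31436) → (-3.69,9.31)
v6: (-4,4.5) → rotate → (-5.99819,0.52124) → ×s → (-11.15814,0.96963) → (-11.16,0.97)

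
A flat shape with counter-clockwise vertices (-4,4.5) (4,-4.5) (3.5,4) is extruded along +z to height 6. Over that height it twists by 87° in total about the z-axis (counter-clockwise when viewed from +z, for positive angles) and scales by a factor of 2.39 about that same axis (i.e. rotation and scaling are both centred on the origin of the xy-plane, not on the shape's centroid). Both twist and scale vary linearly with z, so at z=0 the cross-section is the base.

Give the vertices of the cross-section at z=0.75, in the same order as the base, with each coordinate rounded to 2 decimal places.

t = z/height = 0.75/6 = 0.125
s = 1 + (scale-1)·z/height = 1 + (2.39-1)·0.75/6 = 1.173750
θ = twist·z/height = 87°·0.75/6 = 10.8750° = 0.189805 rad
cos θ = 0.982041, sin θ = 0.188667 (intermediates below are computed at full precision and shown rounded to 5 d.p.)
v1: (-4,4.5) → rotate → (-4.77717,3.66452) → ×s → (-5.60720,4.30123) → (-5.61,4.30)
v2: (4,-4.5) → rotate → (4.77717,-3.66452) → ×s → (5.60720,-4.30123) → (5.61,-4.30)
v3: (3.5,4) → rotate → (2.68248,4.58850) → ×s → (3.14856,5.38575) → (3.15,5.39)

Cross-section at z=0.75: (-5.61,4.30) (5.61,-4.30) (3.15,5.39)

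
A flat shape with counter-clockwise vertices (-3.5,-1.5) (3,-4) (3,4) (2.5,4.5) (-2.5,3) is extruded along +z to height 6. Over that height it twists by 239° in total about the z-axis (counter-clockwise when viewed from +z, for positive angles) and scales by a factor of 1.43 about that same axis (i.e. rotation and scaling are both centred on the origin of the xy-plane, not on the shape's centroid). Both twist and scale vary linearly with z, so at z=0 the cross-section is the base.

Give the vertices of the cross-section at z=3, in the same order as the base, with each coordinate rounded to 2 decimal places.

Cross-section at z=3: (3.68,-2.80) (2.44,5.57) (-6.02,0.78) (-6.25,-0.05) (-1.68,-4.44)

t = z/height = 3/6 = 0.5
s = 1 + (scale-1)·z/height = 1 + (1.43-1)·3/6 = 1.215000
θ = twist·z/height = 239°·3/6 = 119.5000° = 2.085668 rad
cos θ = -0.492424, sin θ = 0.870356 (intermediates below are computed at full precision and shown rounded to 5 d.p.)
v1: (-3.5,-1.5) → rotate → (3.02902,-2.30761) → ×s → (3.68025,-2.80375) → (3.68,-2.80)
v2: (3,-4) → rotate → (2.00415,4.58076) → ×s → (2.43504,5.56563) → (2.44,5.57)
v3: (3,4) → rotate → (-4.95869,0.64137) → ×s → (-6.02481,0.77927) → (-6.02,0.78)
v4: (2.5,4.5) → rotate → (-5.14766,-0.04002) → ×s → (-6.25441,-0.04862) → (-6.25,-0.05)
v5: (-2.5,3) → rotate → (-1.38001,-3.65316) → ×s → (-1.67671,-4.43859) → (-1.68,-4.44)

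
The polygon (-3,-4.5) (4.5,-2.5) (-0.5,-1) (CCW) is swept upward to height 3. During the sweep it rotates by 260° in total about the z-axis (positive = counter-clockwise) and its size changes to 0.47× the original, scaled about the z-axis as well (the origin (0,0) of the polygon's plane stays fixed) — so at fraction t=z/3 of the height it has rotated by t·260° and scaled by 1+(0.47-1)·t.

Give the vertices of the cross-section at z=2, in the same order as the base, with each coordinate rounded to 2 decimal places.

t = z/height = 2/3 = 0.666667
s = 1 + (scale-1)·z/height = 1 + (0.47-1)·2/3 = 0.646667
θ = twist·z/height = 260°·2/3 = 173.3333° = 3.025237 rad
cos θ = -0.993238, sin θ = 0.116093 (intermediates below are computed at full precision and shown rounded to 5 d.p.)
v1: (-3,-4.5) → rotate → (3.50213,4.12129) → ×s → (2.26471,2.66510) → (2.26,2.67)
v2: (4.5,-2.5) → rotate → (-4.17934,3.00551) → ×s → (-2.70264,1.94357) → (-2.70,1.94)
v3: (-0.5,-1) → rotate → (0.61271,0.93519) → ×s → (0.39622,0.60476) → (0.40,0.60)

Cross-section at z=2: (2.26,2.67) (-2.70,1.94) (0.40,0.60)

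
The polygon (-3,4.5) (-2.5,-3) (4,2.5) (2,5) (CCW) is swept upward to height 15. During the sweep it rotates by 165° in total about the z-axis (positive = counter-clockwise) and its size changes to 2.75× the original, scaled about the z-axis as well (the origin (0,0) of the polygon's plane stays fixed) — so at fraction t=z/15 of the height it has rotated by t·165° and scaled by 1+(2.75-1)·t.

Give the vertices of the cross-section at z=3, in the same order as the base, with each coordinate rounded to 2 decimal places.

Cross-section at z=3: (-6.71,2.89) (-0.62,-5.23) (2.69,5.77) (-1.41,7.13)

t = z/height = 3/15 = 0.2
s = 1 + (scale-1)·z/height = 1 + (2.75-1)·3/15 = 1.350000
θ = twist·z/height = 165°·3/15 = 33.0000° = 0.575959 rad
cos θ = 0.838671, sin θ = 0.544639 (intermediates below are computed at full precision and shown rounded to 5 d.p.)
v1: (-3,4.5) → rotate → (-4.96689,2.14010) → ×s → (-6.70530,2.88914) → (-6.71,2.89)
v2: (-2.5,-3) → rotate → (-0.46276,-3.87761) → ×s → (-0.62473,-5.23477) → (-0.62,-5.23)
v3: (4,2.5) → rotate → (1.99308,4.27523) → ×s → (2.69066,5.77156) → (2.69,5.77)
v4: (2,5) → rotate → (-1.04585,5.28263) → ×s → (-1.41190,7.13155) → (-1.41,7.13)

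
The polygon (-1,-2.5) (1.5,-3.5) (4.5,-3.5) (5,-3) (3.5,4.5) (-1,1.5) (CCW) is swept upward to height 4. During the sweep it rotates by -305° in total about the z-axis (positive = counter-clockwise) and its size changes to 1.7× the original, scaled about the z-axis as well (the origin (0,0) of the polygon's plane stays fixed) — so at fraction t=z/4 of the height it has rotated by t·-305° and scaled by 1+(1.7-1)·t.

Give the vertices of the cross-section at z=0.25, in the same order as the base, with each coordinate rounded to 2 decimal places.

t = z/height = 0.25/4 = 0.0625
s = 1 + (scale-1)·z/height = 1 + (1.7-1)·0.25/4 = 1.043750
θ = twist·z/height = -305°·0.25/4 = -19.0625° = -0.332703 rad
cos θ = 0.945163, sin θ = -0.326599 (intermediates below are computed at full precision and shown rounded to 5 d.p.)
v1: (-1,-2.5) → rotate → (-1.76166,-2.03631) → ×s → (-1.83873,-2.12540) → (-1.84,-2.13)
v2: (1.5,-3.5) → rotate → (0.27465,-3.79797) → ×s → (0.28666,-3.96413) → (0.29,-3.96)
v3: (4.5,-3.5) → rotate → (3.11014,-4.77777) → ×s → (3.24620,-4.98679) → (3.25,-4.99)
v4: (5,-3) → rotate → (3.74602,-4.46849) → ×s → (3.90990,-4.66398) → (3.91,-4.66)
v5: (3.5,4.5) → rotate → (4.77777,3.11014) → ×s → (4.98679,3.24620) → (4.99,3.25)
v6: (-1,1.5) → rotate → (-0.45526,1.74434) → ×s → (-0.47518,1.82066) → (-0.48,1.82)

Cross-section at z=0.25: (-1.84,-2.13) (0.29,-3.96) (3.25,-4.99) (3.91,-4.66) (4.99,3.25) (-0.48,1.82)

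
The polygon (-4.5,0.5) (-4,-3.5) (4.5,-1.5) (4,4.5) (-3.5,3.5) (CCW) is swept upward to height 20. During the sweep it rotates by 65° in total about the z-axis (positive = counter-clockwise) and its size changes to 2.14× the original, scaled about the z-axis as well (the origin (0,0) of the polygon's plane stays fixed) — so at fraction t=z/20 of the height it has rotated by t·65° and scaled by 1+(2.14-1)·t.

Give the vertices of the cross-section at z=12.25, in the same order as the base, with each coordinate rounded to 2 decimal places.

Cross-section at z=12.25: (-6.41,-4.24) (-1.41,-8.92) (7.50,2.94) (0.32,10.22) (-8.37,0.76)

t = z/height = 12.25/20 = 0.6125
s = 1 + (scale-1)·z/height = 1 + (2.14-1)·12.25/20 = 1.698250
θ = twist·z/height = 65°·12.25/20 = 39.8125° = 0.694859 rad
cos θ = 0.768144, sin θ = 0.640277 (intermediates below are computed at full precision and shown rounded to 5 d.p.)
v1: (-4.5,0.5) → rotate → (-3.77679,-2.49718) → ×s → (-6.41393,-4.24083) → (-6.41,-4.24)
v2: (-4,-3.5) → rotate → (-0.83160,-5.24961) → ×s → (-1.41227,-8.91515) → (-1.41,-8.92)
v3: (4.5,-1.5) → rotate → (4.41706,1.72903) → ×s → (7.50128,2.93633) → (7.50,2.94)
v4: (4,4.5) → rotate → (0.19133,6.01776) → ×s → (0.32492,10.21966) → (0.32,10.22)
v5: (-3.5,3.5) → rotate → (-4.92947,0.44753) → ×s → (-8.37148,0.76002) → (-8.37,0.76)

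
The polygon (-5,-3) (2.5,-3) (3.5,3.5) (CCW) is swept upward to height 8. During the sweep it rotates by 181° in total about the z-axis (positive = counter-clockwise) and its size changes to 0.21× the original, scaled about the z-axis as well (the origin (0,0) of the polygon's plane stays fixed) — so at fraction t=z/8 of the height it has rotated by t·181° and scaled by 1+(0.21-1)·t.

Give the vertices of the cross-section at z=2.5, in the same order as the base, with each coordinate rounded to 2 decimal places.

t = z/height = 2.5/8 = 0.3125
s = 1 + (scale-1)·z/height = 1 + (0.21-1)·2.5/8 = 0.753125
θ = twist·z/height = 181°·2.5/8 = 56.5625° = 0.987202 rad
cos θ = 0.551027, sin θ = 0.834487 (intermediates below are computed at full precision and shown rounded to 5 d.p.)
v1: (-5,-3) → rotate → (-0.25167,-5.82552) → ×s → (-0.18954,-4.38734) → (-0.19,-4.39)
v2: (2.5,-3) → rotate → (3.88103,0.43314) → ×s → (2.92290,0.32621) → (2.92,0.33)
v3: (3.5,3.5) → rotate → (-0.99211,4.84930) → ×s → (-0.74718,3.65213) → (-0.75,3.65)

Cross-section at z=2.5: (-0.19,-4.39) (2.92,0.33) (-0.75,3.65)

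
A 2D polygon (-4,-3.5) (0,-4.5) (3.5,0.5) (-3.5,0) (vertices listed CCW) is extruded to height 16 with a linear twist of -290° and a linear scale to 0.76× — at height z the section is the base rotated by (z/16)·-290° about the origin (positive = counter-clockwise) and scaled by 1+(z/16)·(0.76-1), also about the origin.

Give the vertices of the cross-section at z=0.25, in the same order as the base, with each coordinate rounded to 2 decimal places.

Cross-section at z=0.25: (-4.25,-3.16) (-0.35,-4.47) (3.52,0.22) (-3.48,0.28)

t = z/height = 0.25/16 = 0.015625
s = 1 + (scale-1)·z/height = 1 + (0.76-1)·0.25/16 = 0.996250
θ = twist·z/height = -290°·0.25/16 = -4.5313° = -0.079085 rad
cos θ = 0.996874, sin θ = -0.079003 (intermediates below are computed at full precision and shown rounded to 5 d.p.)
v1: (-4,-3.5) → rotate → (-4.26401,-3.17305) → ×s → (-4.24802,-3.16115) → (-4.25,-3.16)
v2: (0,-4.5) → rotate → (-0.35551,-4.48593) → ×s → (-0.35418,-4.46911) → (-0.35,-4.47)
v3: (3.5,0.5) → rotate → (3.52856,0.22193) → ×s → (3.51533,0.22110) → (3.52,0.22)
v4: (-3.5,0) → rotate → (-3.48906,0.27651) → ×s → (-3.47598,0.27547) → (-3.48,0.28)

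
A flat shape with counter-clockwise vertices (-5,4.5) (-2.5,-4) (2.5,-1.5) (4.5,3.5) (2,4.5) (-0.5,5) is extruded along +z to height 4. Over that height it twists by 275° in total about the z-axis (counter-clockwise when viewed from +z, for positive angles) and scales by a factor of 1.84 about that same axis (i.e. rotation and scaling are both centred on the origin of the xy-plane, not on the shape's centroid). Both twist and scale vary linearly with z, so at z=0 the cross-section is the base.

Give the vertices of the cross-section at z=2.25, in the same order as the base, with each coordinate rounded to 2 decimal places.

Cross-section at z=2.25: (3.82,-9.14) (5.85,3.75) (-2.38,3.57) (-8.19,-1.83) (-5.50,-4.73) (-2.48,-6.97)

t = z/height = 2.25/4 = 0.5625
s = 1 + (scale-1)·z/height = 1 + (1.84-1)·2.25/4 = 1.472500
θ = twist·z/height = 275°·2.25/4 = 154.6875° = 2.699806 rad
cos θ = -0.903989, sin θ = 0.427555 (intermediates below are computed at full precision and shown rounded to 5 d.p.)
v1: (-5,4.5) → rotate → (2.59595,-6.20573) → ×s → (3.82253,-9.13793) → (3.82,-9.14)
v2: (-2.5,-4) → rotate → (3.97019,2.54707) → ×s → (5.84611,3.75056) → (5.85,3.75)
v3: (2.5,-1.5) → rotate → (-1.61864,2.42487) → ×s → (-2.38345,3.57062) → (-2.38,3.57)
v4: (4.5,3.5) → rotate → (-5.56439,-1.23996) → ×s → (-8.19357,-1.82585) → (-8.19,-1.83)
v5: (2,4.5) → rotate → (-3.73198,-3.21284) → ×s → (-5.49534,-4.73091) → (-5.50,-4.73)
v6: (-0.5,5) → rotate → (-1.68578,-4.73372) → ×s → (-2.48231,-6.97041) → (-2.48,-6.97)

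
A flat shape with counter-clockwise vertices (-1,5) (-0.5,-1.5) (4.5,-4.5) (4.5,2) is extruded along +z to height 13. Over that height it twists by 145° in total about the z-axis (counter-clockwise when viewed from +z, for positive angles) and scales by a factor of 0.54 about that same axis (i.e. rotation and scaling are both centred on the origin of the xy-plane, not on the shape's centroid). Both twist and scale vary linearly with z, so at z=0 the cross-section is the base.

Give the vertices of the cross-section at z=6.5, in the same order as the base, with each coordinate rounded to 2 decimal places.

Cross-section at z=6.5: (-3.90,0.42) (0.99,-0.71) (4.35,2.26) (-0.43,3.77)

t = z/height = 6.5/13 = 0.5
s = 1 + (scale-1)·z/height = 1 + (0.54-1)·6.5/13 = 0.770000
θ = twist·z/height = 145°·6.5/13 = 72.5000° = 1.265364 rad
cos θ = 0.300706, sin θ = 0.953717 (intermediates below are computed at full precision and shown rounded to 5 d.p.)
v1: (-1,5) → rotate → (-5.06929,0.54981) → ×s → (-3.90335,0.42336) → (-3.90,0.42)
v2: (-0.5,-1.5) → rotate → (1.28022,-0.92792) → ×s → (0.98577,-0.71450) → (0.99,-0.71)
v3: (4.5,-4.5) → rotate → (5.64490,2.93855) → ×s → (4.34657,2.26268) → (4.35,2.26)
v4: (4.5,2) → rotate → (-0.55426,4.89314) → ×s → (-0.42678,3.76772) → (-0.43,3.77)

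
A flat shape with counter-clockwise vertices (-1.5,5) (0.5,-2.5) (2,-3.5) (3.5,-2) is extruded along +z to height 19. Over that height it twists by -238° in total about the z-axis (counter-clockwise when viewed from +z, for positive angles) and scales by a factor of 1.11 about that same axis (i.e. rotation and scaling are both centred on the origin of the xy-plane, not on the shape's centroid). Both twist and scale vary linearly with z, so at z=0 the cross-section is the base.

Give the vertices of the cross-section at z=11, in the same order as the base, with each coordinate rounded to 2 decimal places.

Cross-section at z=11: (4.75,-2.87) (-2.18,1.61) (-4.08,1.33) (-4.19,-0.93)

t = z/height = 11/19 = 0.578947
s = 1 + (scale-1)·z/height = 1 + (1.11-1)·11/19 = 1.063684
θ = twist·z/height = -238°·11/19 = -137.7895° = -2.404880 rad
cos θ = -0.740681, sin θ = -0.671857 (intermediates below are computed at full precision and shown rounded to 5 d.p.)
v1: (-1.5,5) → rotate → (4.47031,-2.69562) → ×s → (4.75499,-2.86729) → (4.75,-2.87)
v2: (0.5,-2.5) → rotate → (-2.04998,1.51577) → ×s → (-2.18053,1.61231) → (-2.18,1.61)
v3: (2,-3.5) → rotate → (-3.83286,1.24867) → ×s → (-4.07695,1.32819) → (-4.08,1.33)
v4: (3.5,-2) → rotate → (-3.93610,-0.87014) → ×s → (-4.18676,-0.92555) → (-4.19,-0.93)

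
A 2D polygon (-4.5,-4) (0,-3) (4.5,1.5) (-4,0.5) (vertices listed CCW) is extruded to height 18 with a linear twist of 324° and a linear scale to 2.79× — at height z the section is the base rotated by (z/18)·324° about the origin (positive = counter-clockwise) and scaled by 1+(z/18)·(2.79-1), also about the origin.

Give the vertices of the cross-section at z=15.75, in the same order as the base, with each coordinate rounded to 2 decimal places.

t = z/height = 15.75/18 = 0.875
s = 1 + (scale-1)·z/height = 1 + (2.79-1)·15.75/18 = 2.566250
θ = twist·z/height = 324°·15.75/18 = 283.5000° = 4.948008 rad
cos θ = 0.233445, sin θ = -0.972370 (intermediates below are computed at full precision and shown rounded to 5 d.p.)
v1: (-4.5,-4) → rotate → (-4.93998,3.44188) → ×s → (-12.67723,8.83273) → (-12.68,8.83)
v2: (0,-3) → rotate → (-2.91711,-0.70034) → ×s → (-7.48603,-1.79724) → (-7.49,-1.80)
v3: (4.5,1.5) → rotate → (2.50906,-4.02550) → ×s → (6.43887,-10.33043) → (6.44,-10.33)
v4: (-4,0.5) → rotate → (-0.44760,4.00620) → ×s → (-1.14864,10.28092) → (-1.15,10.28)

Cross-section at z=15.75: (-12.68,8.83) (-7.49,-1.80) (6.44,-10.33) (-1.15,10.28)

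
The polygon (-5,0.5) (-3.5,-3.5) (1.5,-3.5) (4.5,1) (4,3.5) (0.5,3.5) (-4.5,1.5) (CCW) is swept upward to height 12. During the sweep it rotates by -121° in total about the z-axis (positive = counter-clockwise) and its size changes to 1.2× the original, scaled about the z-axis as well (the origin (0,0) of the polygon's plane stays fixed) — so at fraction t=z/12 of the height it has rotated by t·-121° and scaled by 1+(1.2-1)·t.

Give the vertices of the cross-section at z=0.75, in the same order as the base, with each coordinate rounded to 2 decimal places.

Cross-section at z=0.75: (-4.95,1.17) (-3.98,-3.05) (1.04,-3.71) (4.65,0.40) (4.48,2.98) (0.97,3.45) (-4.32,2.11)

t = z/height = 0.75/12 = 0.0625
s = 1 + (scale-1)·z/height = 1 + (1.2-1)·0.75/12 = 1.012500
θ = twist·z/height = -121°·0.75/12 = -7.5625° = -0.131991 rad
cos θ = 0.991302, sin θ = -0.131608 (intermediates below are computed at full precision and shown rounded to 5 d.p.)
v1: (-5,0.5) → rotate → (-4.89071,1.15369) → ×s → (-4.95184,1.16811) → (-4.95,1.17)
v2: (-3.5,-3.5) → rotate → (-3.93018,-3.00893) → ×s → (-3.97931,-3.04654) → (-3.98,-3.05)
v3: (1.5,-3.5) → rotate → (1.02633,-3.66697) → ×s → (1.03916,-3.71281) → (1.04,-3.71)
v4: (4.5,1) → rotate → (4.59247,0.39907) → ×s → (4.64987,0.40406) → (4.65,0.40)
v5: (4,3.5) → rotate → (4.42583,2.94313) → ×s → (4.48116,2.97992) → (4.48,2.98)
v6: (0.5,3.5) → rotate → (0.95628,3.40375) → ×s → (0.96823,3.44630) → (0.97,3.45)
v7: (-4.5,1.5) → rotate → (-4.26345,2.07919) → ×s → (-4.31674,2.10518) → (-4.32,2.11)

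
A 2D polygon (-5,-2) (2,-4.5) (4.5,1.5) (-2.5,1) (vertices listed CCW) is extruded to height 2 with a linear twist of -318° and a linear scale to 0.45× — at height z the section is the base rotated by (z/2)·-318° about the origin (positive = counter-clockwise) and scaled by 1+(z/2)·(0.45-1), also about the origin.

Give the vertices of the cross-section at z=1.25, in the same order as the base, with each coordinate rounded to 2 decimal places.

Cross-section at z=1.25: (3.53,0.19) (-0.29,3.22) (-3.11,0.02) (1.34,-1.15)

t = z/height = 1.25/2 = 0.625
s = 1 + (scale-1)·z/height = 1 + (0.45-1)·1.25/2 = 0.656250
θ = twist·z/height = -318°·1.25/2 = -198.7500° = -3.468842 rad
cos θ = -0.946930, sin θ = 0.321439 (intermediates below are computed at full precision and shown rounded to 5 d.p.)
v1: (-5,-2) → rotate → (5.37753,0.28666) → ×s → (3.52900,0.18812) → (3.53,0.19)
v2: (2,-4.5) → rotate → (-0.44738,4.90406) → ×s → (-0.29359,3.21829) → (-0.29,3.22)
v3: (4.5,1.5) → rotate → (-4.74334,0.02608) → ×s → (-3.11282,0.01712) → (-3.11,0.02)
v4: (-2.5,1) → rotate → (2.04589,-1.75053) → ×s → (1.34261,-1.14878) → (1.34,-1.15)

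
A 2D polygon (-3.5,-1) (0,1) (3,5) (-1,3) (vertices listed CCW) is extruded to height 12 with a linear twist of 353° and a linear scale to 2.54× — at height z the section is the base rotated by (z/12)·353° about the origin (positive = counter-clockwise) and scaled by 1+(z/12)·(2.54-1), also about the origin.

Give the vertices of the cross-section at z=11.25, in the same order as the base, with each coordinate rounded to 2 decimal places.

t = z/height = 11.25/12 = 0.9375
s = 1 + (scale-1)·z/height = 1 + (2.54-1)·11.25/12 = 2.443750
θ = twist·z/height = 353°·11.25/12 = 330.9375° = 5.775949 rad
cos θ = 0.874090, sin θ = -0.485763 (intermediates below are computed at full precision and shown rounded to 5 d.p.)
v1: (-3.5,-1) → rotate → (-3.54508,0.82608) → ×s → (-8.66329,2.01874) → (-8.66,2.02)
v2: (0,1) → rotate → (0.48576,0.87409) → ×s → (1.18708,2.13606) → (1.19,2.14)
v3: (3,5) → rotate → (5.05109,2.91316) → ×s → (12.34360,7.11904) → (12.34,7.12)
v4: (-1,3) → rotate → (0.58320,3.10803) → ×s → (1.42519,7.59526) → (1.43,7.60)

Cross-section at z=11.25: (-8.66,2.02) (1.19,2.14) (12.34,7.12) (1.43,7.60)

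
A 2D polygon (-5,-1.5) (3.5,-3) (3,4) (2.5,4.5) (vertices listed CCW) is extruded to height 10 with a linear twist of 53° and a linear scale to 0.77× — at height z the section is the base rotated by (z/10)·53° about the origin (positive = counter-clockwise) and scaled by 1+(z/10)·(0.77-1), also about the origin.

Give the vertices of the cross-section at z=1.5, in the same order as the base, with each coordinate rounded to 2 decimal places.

t = z/height = 1.5/10 = 0.15
s = 1 + (scale-1)·z/height = 1 + (0.77-1)·1.5/10 = 0.965500
θ = twist·z/height = 53°·1.5/10 = 7.9500° = 0.138754 rad
cos θ = 0.990389, sin θ = 0.138309 (intermediates below are computed at full precision and shown rounded to 5 d.p.)
v1: (-5,-1.5) → rotate → (-4.74448,-2.17713) → ×s → (-4.58080,-2.10202) → (-4.58,-2.10)
v2: (3.5,-3) → rotate → (3.88129,-2.48709) → ×s → (3.74738,-2.40128) → (3.75,-2.40)
v3: (3,4) → rotate → (2.41793,4.37648) → ×s → (2.33451,4.22549) → (2.33,4.23)
v4: (2.5,4.5) → rotate → (1.85358,4.80252) → ×s → (1.78963,4.63684) → (1.79,4.64)

Cross-section at z=1.5: (-4.58,-2.10) (3.75,-2.40) (2.33,4.23) (1.79,4.64)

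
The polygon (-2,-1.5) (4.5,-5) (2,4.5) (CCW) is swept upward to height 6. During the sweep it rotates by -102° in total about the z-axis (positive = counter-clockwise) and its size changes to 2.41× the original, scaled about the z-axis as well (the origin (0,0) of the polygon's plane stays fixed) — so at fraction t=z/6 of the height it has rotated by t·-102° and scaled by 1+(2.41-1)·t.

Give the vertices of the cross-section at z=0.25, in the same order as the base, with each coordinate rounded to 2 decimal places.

t = z/height = 0.25/6 = 0.0416667
s = 1 + (scale-1)·z/height = 1 + (2.41-1)·0.25/6 = 1.058750
θ = twist·z/height = -102°·0.25/6 = -4.2500° = -0.074176 rad
cos θ = 0.997250, sin θ = -0.074108 (intermediates below are computed at full precision and shown rounded to 5 d.p.)
v1: (-2,-1.5) → rotate → (-2.10566,-1.34766) → ×s → (-2.22937,-1.42683) → (-2.23,-1.43)
v2: (4.5,-5) → rotate → (4.11708,-5.31974) → ×s → (4.35896,-5.63227) → (4.36,-5.63)
v3: (2,4.5) → rotate → (2.32799,4.33941) → ×s → (2.46476,4.59435) → (2.46,4.59)

Cross-section at z=0.25: (-2.23,-1.43) (4.36,-5.63) (2.46,4.59)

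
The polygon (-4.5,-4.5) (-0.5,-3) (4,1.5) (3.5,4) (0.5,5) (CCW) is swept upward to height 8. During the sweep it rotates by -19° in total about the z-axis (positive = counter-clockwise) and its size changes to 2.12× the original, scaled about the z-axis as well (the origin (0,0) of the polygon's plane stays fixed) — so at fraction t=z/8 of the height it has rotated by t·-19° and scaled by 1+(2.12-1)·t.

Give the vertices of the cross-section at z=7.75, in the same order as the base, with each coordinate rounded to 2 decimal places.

Cross-section at z=7.75: (-11.87,-5.94) (-2.96,-5.61) (8.90,0.33) (9.56,5.61) (4.28,9.56)

t = z/height = 7.75/8 = 0.96875
s = 1 + (scale-1)·z/height = 1 + (2.12-1)·7.75/8 = 2.085000
θ = twist·z/height = -19°·7.75/8 = -18.4063° = -0.321250 rad
cos θ = 0.948842, sin θ = -0.315753 (intermediates below are computed at full precision and shown rounded to 5 d.p.)
v1: (-4.5,-4.5) → rotate → (-5.69067,-2.84890) → ×s → (-11.86505,-5.93996) → (-11.87,-5.94)
v2: (-0.5,-3) → rotate → (-1.42168,-2.68865) → ×s → (-2.96420,-5.60583) → (-2.96,-5.61)
v3: (4,1.5) → rotate → (4.26900,0.16025) → ×s → (8.90085,0.33413) → (8.90,0.33)
v4: (3.5,4) → rotate → (4.58396,2.69023) → ×s → (9.55755,5.60913) → (9.56,5.61)
v5: (0.5,5) → rotate → (2.05318,4.58633) → ×s → (4.28089,9.56250) → (4.28,9.56)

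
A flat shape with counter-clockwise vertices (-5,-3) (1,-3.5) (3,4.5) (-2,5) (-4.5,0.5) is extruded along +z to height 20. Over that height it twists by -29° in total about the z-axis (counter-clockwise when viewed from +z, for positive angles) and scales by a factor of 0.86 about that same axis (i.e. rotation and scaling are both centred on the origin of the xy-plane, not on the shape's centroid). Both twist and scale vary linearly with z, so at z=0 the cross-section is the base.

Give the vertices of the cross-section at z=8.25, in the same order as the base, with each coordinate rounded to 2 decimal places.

t = z/height = 8.25/20 = 0.4125
s = 1 + (scale-1)·z/height = 1 + (0.86-1)·8.25/20 = 0.942250
θ = twist·z/height = -29°·8.25/20 = -11.9625° = -0.208785 rad
cos θ = 0.978283, sin θ = -0.207271 (intermediates below are computed at full precision and shown rounded to 5 d.p.)
v1: (-5,-3) → rotate → (-5.51323,-1.89849) → ×s → (-5.19484,-1.78886) → (-5.19,-1.79)
v2: (1,-3.5) → rotate → (0.25283,-3.63126) → ×s → (0.23823,-3.42156) → (0.24,-3.42)
v3: (3,4.5) → rotate → (3.86757,3.78046) → ×s → (3.64422,3.56214) → (3.64,3.56)
v4: (-2,5) → rotate → (-0.92021,5.30596) → ×s → (-0.86707,4.99954) → (-0.87,5.00)
v5: (-4.5,0.5) → rotate → (-4.29864,1.42186) → ×s → (-4.05039,1.33975) → (-4.05,1.34)

Cross-section at z=8.25: (-5.19,-1.79) (0.24,-3.42) (3.64,3.56) (-0.87,5.00) (-4.05,1.34)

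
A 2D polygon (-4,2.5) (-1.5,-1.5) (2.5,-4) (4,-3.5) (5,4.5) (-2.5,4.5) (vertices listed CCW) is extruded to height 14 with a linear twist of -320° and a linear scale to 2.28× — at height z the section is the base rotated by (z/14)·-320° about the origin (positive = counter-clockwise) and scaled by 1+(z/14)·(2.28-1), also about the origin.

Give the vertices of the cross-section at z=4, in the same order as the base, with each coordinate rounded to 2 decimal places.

Cross-section at z=4: (3.55,5.38) (-2.00,2.10) (-5.55,-3.28) (-4.91,-5.34) (5.97,-6.98) (6.23,3.26)

t = z/height = 4/14 = 0.285714
s = 1 + (scale-1)·z/height = 1 + (2.28-1)·4/14 = 1.365714
θ = twist·z/height = -320°·4/14 = -91.4286° = -1.595730 rad
cos θ = -0.024931, sin θ = -0.999689 (intermediates below are computed at full precision and shown rounded to 5 d.p.)
v1: (-4,2.5) → rotate → (2.59895,3.93643) → ×s → (3.54942,5.37604) → (3.55,5.38)
v2: (-1.5,-1.5) → rotate → (-1.46214,1.53693) → ×s → (-1.99686,2.09901) → (-2.00,2.10)
v3: (2.5,-4) → rotate → (-4.06108,-2.39950) → ×s → (-5.54628,-3.27703) → (-5.55,-3.28)
v4: (4,-3.5) → rotate → (-3.59863,-3.91150) → ×s → (-4.91471,-5.34199) → (-4.91,-5.34)
v5: (5,4.5) → rotate → (4.37395,-5.11063) → ×s → (5.97356,-6.97967) → (5.97,-6.98)
v6: (-2.5,4.5) → rotate → (4.56093,2.38703) → ×s → (6.22892,3.26001) → (6.23,3.26)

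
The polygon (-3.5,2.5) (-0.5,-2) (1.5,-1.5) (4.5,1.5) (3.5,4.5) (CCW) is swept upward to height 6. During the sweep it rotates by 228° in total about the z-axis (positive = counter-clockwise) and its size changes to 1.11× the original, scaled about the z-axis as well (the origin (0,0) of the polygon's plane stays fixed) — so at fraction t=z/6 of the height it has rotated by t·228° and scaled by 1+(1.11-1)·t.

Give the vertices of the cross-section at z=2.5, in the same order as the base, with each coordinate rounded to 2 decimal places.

Cross-section at z=2.5: (-2.29,-3.87) (2.13,-0.34) (1.43,1.70) (-1.97,4.55) (-5.01,3.24)

t = z/height = 2.5/6 = 0.416667
s = 1 + (scale-1)·z/height = 1 + (1.11-1)·2.5/6 = 1.045833
θ = twist·z/height = 228°·2.5/6 = 95.0000° = 1.658063 rad
cos θ = -0.087156, sin θ = 0.996195 (intermediates below are computed at full precision and shown rounded to 5 d.p.)
v1: (-3.5,2.5) → rotate → (-2.18544,-3.70457) → ×s → (-2.28561,-3.87436) → (-2.29,-3.87)
v2: (-0.5,-2) → rotate → (2.03597,-0.32379) → ×s → (2.12928,-0.33863) → (2.13,-0.34)
v3: (1.5,-1.5) → rotate → (1.36356,1.62503) → ×s → (1.42605,1.69951) → (1.43,1.70)
v4: (4.5,1.5) → rotate → (-1.88649,4.35214) → ×s → (-1.97296,4.55162) → (-1.97,4.55)
v5: (3.5,4.5) → rotate → (-4.78792,3.09448) → ×s → (-5.00737,3.23631) → (-5.01,3.24)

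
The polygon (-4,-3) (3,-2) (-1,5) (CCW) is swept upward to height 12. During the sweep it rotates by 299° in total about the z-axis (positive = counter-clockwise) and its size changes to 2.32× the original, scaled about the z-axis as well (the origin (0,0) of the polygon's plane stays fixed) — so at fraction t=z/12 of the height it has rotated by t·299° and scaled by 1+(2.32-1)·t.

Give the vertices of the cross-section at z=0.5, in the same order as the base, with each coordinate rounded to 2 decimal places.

t = z/height = 0.5/12 = 0.0416667
s = 1 + (scale-1)·z/height = 1 + (2.32-1)·0.5/12 = 1.055000
θ = twist·z/height = 299°·0.5/12 = 12.4583° = 0.217439 rad
cos θ = 0.976453, sin θ = 0.215730 (intermediates below are computed at full precision and shown rounded to 5 d.p.)
v1: (-4,-3) → rotate → (-3.25862,-3.79228) → ×s → (-3.43785,-4.00085) → (-3.44,-4.00)
v2: (3,-2) → rotate → (3.36082,-1.30572) → ×s → (3.54566,-1.37753) → (3.55,-1.38)
v3: (-1,5) → rotate → (-2.05510,4.66654) → ×s → (-2.16813,4.92320) → (-2.17,4.92)

Cross-section at z=0.5: (-3.44,-4.00) (3.55,-1.38) (-2.17,4.92)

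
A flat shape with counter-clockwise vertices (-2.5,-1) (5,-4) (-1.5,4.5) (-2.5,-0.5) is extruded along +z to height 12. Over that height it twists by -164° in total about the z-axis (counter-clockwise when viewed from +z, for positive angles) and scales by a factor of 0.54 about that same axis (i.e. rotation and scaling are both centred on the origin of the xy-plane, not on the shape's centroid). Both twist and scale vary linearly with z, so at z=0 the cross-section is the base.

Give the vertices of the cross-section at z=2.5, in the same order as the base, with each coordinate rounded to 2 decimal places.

Cross-section at z=2.5: (-2.38,0.52) (1.71,-5.53) (1.16,4.13) (-2.12,0.90)

t = z/height = 2.5/12 = 0.208333
s = 1 + (scale-1)·z/height = 1 + (0.54-1)·2.5/12 = 0.904167
θ = twist·z/height = -164°·2.5/12 = -34.1667° = -0.596321 rad
cos θ = 0.827407, sin θ = -0.561602 (intermediates below are computed at full precision and shown rounded to 5 d.p.)
v1: (-2.5,-1) → rotate → (-2.63012,0.57660) → ×s → (-2.37807,0.52134) → (-2.38,0.52)
v2: (5,-4) → rotate → (1.89063,-6.11764) → ×s → (1.70944,-5.53137) → (1.71,-5.53)
v3: (-1.5,4.5) → rotate → (1.28610,4.56574) → ×s → (1.16285,4.12819) → (1.16,4.13)
v4: (-2.5,-0.5) → rotate → (-2.34932,0.99030) → ×s → (-2.12418,0.89540) → (-2.12,0.90)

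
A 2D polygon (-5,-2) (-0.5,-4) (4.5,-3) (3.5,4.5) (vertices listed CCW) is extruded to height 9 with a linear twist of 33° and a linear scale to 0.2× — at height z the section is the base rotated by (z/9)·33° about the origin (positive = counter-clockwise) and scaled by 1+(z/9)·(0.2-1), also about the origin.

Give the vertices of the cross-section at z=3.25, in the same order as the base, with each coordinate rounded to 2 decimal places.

t = z/height = 3.25/9 = 0.361111
s = 1 + (scale-1)·z/height = 1 + (0.2-1)·3.25/9 = 0.711111
θ = twist·z/height = 33°·3.25/9 = 11.9167° = 0.207985 rad
cos θ = 0.978449, sin θ = 0.206489 (intermediates below are computed at full precision and shown rounded to 5 d.p.)
v1: (-5,-2) → rotate → (-4.47927,-2.98934) → ×s → (-3.18526,-2.12575) → (-3.19,-2.13)
v2: (-0.5,-4) → rotate → (0.33673,-4.01704) → ×s → (0.23945,-2.85656) → (0.24,-2.86)
v3: (4.5,-3) → rotate → (5.02249,-2.00615) → ×s → (3.57155,-1.42659) → (3.57,-1.43)
v4: (3.5,4.5) → rotate → (2.49537,5.12573) → ×s → (1.77449,3.64496) → (1.77,3.64)

Cross-section at z=3.25: (-3.19,-2.13) (0.24,-2.86) (3.57,-1.43) (1.77,3.64)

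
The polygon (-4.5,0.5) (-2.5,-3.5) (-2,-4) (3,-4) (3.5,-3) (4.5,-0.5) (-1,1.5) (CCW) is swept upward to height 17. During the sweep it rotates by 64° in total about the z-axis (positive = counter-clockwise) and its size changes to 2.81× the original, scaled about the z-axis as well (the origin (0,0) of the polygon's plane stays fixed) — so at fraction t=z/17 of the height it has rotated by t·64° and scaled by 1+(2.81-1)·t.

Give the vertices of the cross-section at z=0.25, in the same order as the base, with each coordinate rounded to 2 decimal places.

t = z/height = 0.25/17 = 0.0147059
s = 1 + (scale-1)·z/height = 1 + (2.81-1)·0.25/17 = 1.026618
θ = twist·z/height = 64°·0.25/17 = 0.9412° = 0.016427 rad
cos θ = 0.999865, sin θ = 0.016426 (intermediates below are computed at full precision and shown rounded to 5 d.p.)
v1: (-4.5,0.5) → rotate → (-4.50761,0.42602) → ×s → (-4.62759,0.43736) → (-4.63,0.44)
v2: (-2.5,-3.5) → rotate → (-2.44217,-3.54059) → ×s → (-2.50718,-3.63483) → (-2.51,-3.63)
v3: (-2,-4) → rotate → (-1.93403,-4.03231) → ×s → (-1.98551,-4.13964) → (-1.99,-4.14)
v4: (3,-4) → rotate → (3.06530,-3.95018) → ×s → (3.14689,-4.05533) → (3.15,-4.06)
v5: (3.5,-3) → rotate → (3.54881,-2.94210) → ×s → (3.64327,-3.02042) → (3.64,-3.02)
v6: (4.5,-0.5) → rotate → (4.50761,-0.42602) → ×s → (4.62759,-0.43736) → (4.63,-0.44)
v7: (-1,1.5) → rotate → (-1.02450,1.48337) → ×s → (-1.05177,1.52286) → (-1.05,1.52)

Cross-section at z=0.25: (-4.63,0.44) (-2.51,-3.63) (-1.99,-4.14) (3.15,-4.06) (3.64,-3.02) (4.63,-0.44) (-1.05,1.52)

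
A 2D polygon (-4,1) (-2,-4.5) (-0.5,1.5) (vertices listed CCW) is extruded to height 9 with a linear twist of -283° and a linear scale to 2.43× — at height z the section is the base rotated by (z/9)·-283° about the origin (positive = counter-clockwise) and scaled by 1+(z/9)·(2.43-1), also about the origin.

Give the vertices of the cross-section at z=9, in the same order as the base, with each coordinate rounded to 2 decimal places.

Cross-section at z=9: (-4.55,-8.92) (9.56,-7.20) (-3.82,-0.36)

t = z/height = 9/9 = 1
s = 1 + (scale-1)·z/height = 1 + (2.43-1)·9/9 = 2.430000
θ = twist·z/height = -283°·9/9 = -283.0000° = -4.939282 rad
cos θ = 0.224951, sin θ = 0.974370 (intermediates below are computed at full precision and shown rounded to 5 d.p.)
v1: (-4,1) → rotate → (-1.87417,-3.67253) → ×s → (-4.55424,-8.92425) → (-4.55,-8.92)
v2: (-2,-4.5) → rotate → (3.93476,-2.96102) → ×s → (9.56147,-7.19528) → (9.56,-7.20)
v3: (-0.5,1.5) → rotate → (-1.57403,-0.14976) → ×s → (-3.82489,-0.36391) → (-3.82,-0.36)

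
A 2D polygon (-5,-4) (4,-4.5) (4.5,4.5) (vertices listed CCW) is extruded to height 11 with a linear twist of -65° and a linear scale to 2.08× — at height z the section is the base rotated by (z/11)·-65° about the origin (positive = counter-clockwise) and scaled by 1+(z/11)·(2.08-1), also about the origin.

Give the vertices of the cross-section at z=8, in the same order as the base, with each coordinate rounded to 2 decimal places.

t = z/height = 8/11 = 0.727273
s = 1 + (scale-1)·z/height = 1 + (2.08-1)·8/11 = 1.785455
θ = twist·z/height = -65°·8/11 = -47.2727° = -0.825065 rad
cos θ = 0.678509, sin θ = -0.734592 (intermediates below are computed at full precision and shown rounded to 5 d.p.)
v1: (-5,-4) → rotate → (-6.33091,0.95892) → ×s → (-11.30356,1.71211) → (-11.30,1.71)
v2: (4,-4.5) → rotate → (-0.59163,-5.99166) → ×s → (-1.05632,-10.69784) → (-1.06,-10.70)
v3: (4.5,4.5) → rotate → (6.35896,-0.25237) → ×s → (11.35363,-0.45060) → (11.35,-0.45)

Cross-section at z=8: (-11.30,1.71) (-1.06,-10.70) (11.35,-0.45)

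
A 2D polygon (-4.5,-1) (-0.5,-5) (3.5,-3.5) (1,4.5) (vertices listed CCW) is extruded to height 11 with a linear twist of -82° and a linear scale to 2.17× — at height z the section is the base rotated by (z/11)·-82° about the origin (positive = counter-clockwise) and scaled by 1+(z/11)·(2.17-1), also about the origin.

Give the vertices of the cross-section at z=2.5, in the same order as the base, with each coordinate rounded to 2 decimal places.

Cross-section at z=2.5: (-5.80,0.62) (-2.62,-5.80) (2.78,-5.61) (3.02,4.99)

t = z/height = 2.5/11 = 0.227273
s = 1 + (scale-1)·z/height = 1 + (2.17-1)·2.5/11 = 1.265909
θ = twist·z/height = -82°·2.5/11 = -18.6364° = -0.325266 rad
cos θ = 0.947566, sin θ = -0.319561 (intermediates below are computed at full precision and shown rounded to 5 d.p.)
v1: (-4.5,-1) → rotate → (-4.58361,0.49046) → ×s → (-5.80243,0.62087) → (-5.80,0.62)
v2: (-0.5,-5) → rotate → (-2.07159,-4.57805) → ×s → (-2.62244,-5.79539) → (-2.62,-5.80)
v3: (3.5,-3.5) → rotate → (2.19802,-4.43494) → ×s → (2.78249,-5.61423) → (2.78,-5.61)
v4: (1,4.5) → rotate → (2.38559,3.94449) → ×s → (3.01994,4.99336) → (3.02,4.99)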